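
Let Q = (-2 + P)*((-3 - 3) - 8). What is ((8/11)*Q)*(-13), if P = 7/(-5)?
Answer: -24752/55 ≈ -450.04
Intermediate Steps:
P = -7/5 (P = 7*(-1/5) = -7/5 ≈ -1.4000)
Q = 238/5 (Q = (-2 - 7/5)*((-3 - 3) - 8) = -17*(-6 - 8)/5 = -17/5*(-14) = 238/5 ≈ 47.600)
((8/11)*Q)*(-13) = ((8/11)*(238/5))*(-13) = (1904/55)*(-13) = -24752/55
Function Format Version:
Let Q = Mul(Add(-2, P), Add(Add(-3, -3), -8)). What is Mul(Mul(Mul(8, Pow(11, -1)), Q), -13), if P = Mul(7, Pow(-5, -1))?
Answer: Rational(-24752, 55) ≈ -450.04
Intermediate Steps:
P = Rational(-7, 5) (P = Mul(7, Rational(-1, 5)) = Rational(-7, 5) ≈ -1.4000)
Q = Rational(238, 5) (Q = Mul(Add(-2, Rational(-7, 5)), Add(Add(-3, -3), -8)) = Mul(Rational(-17, 5), Add(-6, -8)) = Mul(Rational(-17, 5), -14) = Rational(238, 5) ≈ 47.600)
Mul(Mul(Mul(8, Pow(11, -1)), Q), -13) = Mul(Mul(Mul(8, Pow(11, -1)), Rational(238, 5)), -13) = Mul(Mul(Mul(8, Rational(1, 11)), Rational(238, 5)), -13) = Mul(Mul(Rational(8, 11), Rational(238, 5)), -13) = Mul(Rational(1904, 55), -13) = Rational(-24752, 55)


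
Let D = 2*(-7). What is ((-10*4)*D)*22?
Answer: 12320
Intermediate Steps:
D = -14
((-10*4)*D)*22 = (-10*4*(-14))*22 = -40*(-14)*22 = 560*22 = 12320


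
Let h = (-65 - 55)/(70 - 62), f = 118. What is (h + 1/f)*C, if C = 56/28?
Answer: -1769/59 ≈ -29.983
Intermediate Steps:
C = 2 (C = 56*(1/28) = 2)
h = -15 (h = -120/8 = -120*⅛ = -15)
(h + 1/f)*C = (-15 + 1/118)*2 = -1769/118*2 = -1769/59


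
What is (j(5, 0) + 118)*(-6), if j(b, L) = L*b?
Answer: -708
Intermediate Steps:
(j(5, 0) + 118)*(-6) = (0*5 + 118)*(-6) = (0 + 118)*(-6) = 118*(-6) = -708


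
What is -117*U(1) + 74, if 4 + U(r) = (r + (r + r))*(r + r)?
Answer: -160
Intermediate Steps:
U(r) = -4 + 6*r² (U(r) = -4 + (r + (r + r))*(r + r) = -4 + (r + 2*r)*(2*r) = -4 + (3*r)*(2*r) = -4 + 6*r²)
-117*U(1) + 74 = -117*(-4 + 6*1²) + 74 = -117*(-4 + 6*1) + 74 = -117*(-4 + 6) + 74 = -117*2 + 74 = -234 + 74 = -160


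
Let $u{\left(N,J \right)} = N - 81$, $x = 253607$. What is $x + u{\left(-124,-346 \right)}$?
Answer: $253402$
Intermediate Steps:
$u{\left(N,J \right)} = -81 + N$
$x + u{\left(-124,-346 \right)} = 253607 - 205 = 253402$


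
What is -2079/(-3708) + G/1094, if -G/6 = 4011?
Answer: -4831239/225364 ≈ -21.438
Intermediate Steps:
G = -24066 (G = -6*4011 = -24066)
-2079/(-3708) + G/1094 = -2079/(-3708) - 24066/1094 = -2079*(-1/3708) - 24066*1/1094 = 231/412 - 12033/547 = -4831239/225364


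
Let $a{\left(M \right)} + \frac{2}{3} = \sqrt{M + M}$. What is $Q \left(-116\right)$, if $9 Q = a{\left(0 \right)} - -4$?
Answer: $- \frac{1160}{27} \approx -42.963$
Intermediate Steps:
$a{\left(M \right)} = - \frac{2}{3} + \sqrt{2} \sqrt{M}$ ($a{\left(M \right)} = - \frac{2}{3} + \sqrt{M + M} = - \frac{2}{3} + \sqrt{2 M} = - \frac{2}{3} + \sqrt{2} \sqrt{M}$)
$Q = \frac{10}{27}$ ($Q = \frac{\left(- \frac{2}{3} + \sqrt{2} \sqrt{0}\right) - -4}{9} = \frac{\left(- \frac{2}{3} + \sqrt{2} \cdot 0\right) + 4}{9} = \frac{\left(- \frac{2}{3} + 0\right) + 4}{9} = \frac{- \frac{2}{3} + 4}{9} = \frac{1}{9} \cdot \frac{10}{3} = \frac{10}{27} \approx 0.37037$)
$Q \left(-116\right) = \frac{10}{27} \left(-116\right) = - \frac{1160}{27}$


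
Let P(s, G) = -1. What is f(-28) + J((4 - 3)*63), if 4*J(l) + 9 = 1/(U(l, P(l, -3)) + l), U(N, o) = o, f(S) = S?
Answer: -7501/248 ≈ -30.246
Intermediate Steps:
J(l) = -9/4 + 1/(4*(-1 + l))
f(-28) + J((4 - 3)*63) = -28 + (10 - 9*(4 - 3)*63)/(4*(-1 + (4 - 3)*63)) = -28 + (10 - 9*63)/(4*(-1 + 1*63)) = -28 + (10 - 9*63)/(4*(-1 + 63)) = -28 + (¼)*(10 - 567)/62 = -28 + (¼)*(1/62)*(-557) = -28 - 557/248 = -7501/248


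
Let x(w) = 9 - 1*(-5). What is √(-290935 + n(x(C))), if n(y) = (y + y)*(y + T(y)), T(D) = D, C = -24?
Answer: 3*I*√32239 ≈ 538.66*I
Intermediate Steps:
x(w) = 14 (x(w) = 9 + 5 = 14)
n(y) = 4*y² (n(y) = (y + y)*(y + y) = (2*y)*(2*y) = 4*y²)
√(-290935 + n(x(C))) = √(-290935 + 4*14²) = √(-290935 + 4*196) = √(-290935 + 784) = √(-290151) = 3*I*√32239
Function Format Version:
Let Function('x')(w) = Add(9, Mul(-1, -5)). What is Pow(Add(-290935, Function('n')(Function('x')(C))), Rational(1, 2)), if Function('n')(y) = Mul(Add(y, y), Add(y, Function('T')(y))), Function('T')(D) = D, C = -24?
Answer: Mul(3, I, Pow(32239, Rational(1, 2))) ≈ Mul(538.66, I)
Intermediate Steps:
Function('x')(w) = 14 (Function('x')(w) = Add(9, 5) = 14)
Function('n')(y) = Mul(4, Pow(y, 2)) (Function('n')(y) = Mul(Add(y, y), Add(y, y)) = Mul(Mul(2, y), Mul(2, y)) = Mul(4, Pow(y, 2)))
Pow(Add(-290935, Function('n')(Function('x')(C))), Rational(1, 2)) = Pow(Add(-290935, Mul(4, Pow(14, 2))), Rational(1, 2)) = Pow(Add(-290935, Mul(4, 196)), Rational(1, 2)) = Pow(Add(-290935, 784), Rational(1, 2)) = Pow(-290151, Rational(1, 2)) = Mul(3, I, Pow(32239, Rational(1, 2)))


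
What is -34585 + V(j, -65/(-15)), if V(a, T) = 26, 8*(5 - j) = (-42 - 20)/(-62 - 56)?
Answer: -34559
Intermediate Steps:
j = 2329/472 (j = 5 - (-42 - 20)/(8*(-62 - 56)) = 5 - (-31)/(4*(-118)) = 5 - (-31)*(-1)/(4*118) = 5 - ⅛*31/59 = 5 - 31/472 = 2329/472 ≈ 4.9343)
-34585 + V(j, -65/(-15)) = -34585 + 26 = -34559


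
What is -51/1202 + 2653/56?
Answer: 227575/4808 ≈ 47.333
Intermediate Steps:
-51/1202 + 2653/56 = -51*1/1202 + 2653*(1/56) = -51/1202 + 379/8 = 227575/4808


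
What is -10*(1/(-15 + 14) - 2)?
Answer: 30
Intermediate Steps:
-10*(1/(-15 + 14) - 2) = -10*(1/(-1) - 2) = -10*(-1 - 2) = -10*(-3) = 30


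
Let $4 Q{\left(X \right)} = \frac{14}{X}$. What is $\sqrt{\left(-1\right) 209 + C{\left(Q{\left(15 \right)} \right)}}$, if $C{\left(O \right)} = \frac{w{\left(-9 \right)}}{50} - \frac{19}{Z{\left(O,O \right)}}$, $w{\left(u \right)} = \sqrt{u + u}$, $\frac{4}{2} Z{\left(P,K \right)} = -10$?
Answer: $\frac{\sqrt{-20520 + 6 i \sqrt{2}}}{10} \approx 0.0029617 + 14.325 i$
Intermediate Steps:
$Z{\left(P,K \right)} = -5$ ($Z{\left(P,K \right)} = \frac{1}{2} \left(-10\right) = -5$)
$Q{\left(X \right)} = \frac{7}{2 X}$ ($Q{\left(X \right)} = \frac{14 \frac{1}{X}}{4} = \frac{7}{2 X}$)
$w{\left(u \right)} = \sqrt{2} \sqrt{u}$ ($w{\left(u \right)} = \sqrt{2 u} = \sqrt{2} \sqrt{u}$)
$C{\left(O \right)} = \frac{19}{5} + \frac{3 i \sqrt{2}}{50}$ ($C{\left(O \right)} = \frac{\sqrt{2} \sqrt{-9}}{50} - \frac{19}{-5} = \sqrt{2} \cdot 3 i \frac{1}{50} - - \frac{19}{5} = 3 i \sqrt{2} \cdot \frac{1}{50} + \frac{19}{5} = \frac{3 i \sqrt{2}}{50} + \frac{19}{5} = \frac{19}{5} + \frac{3 i \sqrt{2}}{50}$)
$\sqrt{\left(-1\right) 209 + C{\left(Q{\left(15 \right)} \right)}} = \sqrt{\left(-1\right) 209 + \left(\frac{19}{5} + \frac{3 i \sqrt{2}}{50}\right)} = \sqrt{-209 + \left(\frac{19}{5} + \frac{3 i \sqrt{2}}{50}\right)} = \sqrt{- \frac{1026}{5} + \frac{3 i \sqrt{2}}{50}}$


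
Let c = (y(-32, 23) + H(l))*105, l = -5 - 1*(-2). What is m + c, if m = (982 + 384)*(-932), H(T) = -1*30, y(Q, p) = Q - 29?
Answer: -1282667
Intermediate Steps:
l = -3 (l = -5 + 2 = -3)
y(Q, p) = -29 + Q
H(T) = -30
m = -1273112 (m = 1366*(-932) = -1273112)
c = -9555 (c = ((-29 - 32) - 30)*105 = (-61 - 30)*105 = -91*105 = -9555)
m + c = -1273112 - 9555 = -1282667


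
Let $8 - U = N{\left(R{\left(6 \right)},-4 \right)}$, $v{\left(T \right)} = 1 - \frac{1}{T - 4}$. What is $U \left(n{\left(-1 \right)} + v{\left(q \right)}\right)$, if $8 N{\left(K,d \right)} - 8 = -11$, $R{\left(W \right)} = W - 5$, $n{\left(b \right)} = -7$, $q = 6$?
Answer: $- \frac{871}{16} \approx -54.438$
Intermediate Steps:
$R{\left(W \right)} = -5 + W$
$N{\left(K,d \right)} = - \frac{3}{8}$ ($N{\left(K,d \right)} = 1 + \frac{1}{8} \left(-11\right) = 1 - \frac{11}{8} = - \frac{3}{8}$)
$v{\left(T \right)} = 1 - \frac{1}{-4 + T}$
$U = \frac{67}{8}$ ($U = 8 - - \frac{3}{8} = 8 + \frac{3}{8} = \frac{67}{8} \approx 8.375$)
$U \left(n{\left(-1 \right)} + v{\left(q \right)}\right) = \frac{67 \left(-7 + \frac{-5 + 6}{-4 + 6}\right)}{8} = \frac{67 \left(-7 + \frac{1}{2} \cdot 1\right)}{8} = \frac{67 \left(-7 + \frac{1}{2}\right)}{8} = \frac{67}{8} \left(- \frac{13}{2}\right) = - \frac{871}{16}$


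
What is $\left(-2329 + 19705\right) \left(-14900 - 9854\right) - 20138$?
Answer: $-430145642$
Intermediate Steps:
$\left(-2329 + 19705\right) \left(-14900 - 9854\right) - 20138 = 17376 \left(-24754\right) - 20138 = -430125504 - 20138 = -430145642$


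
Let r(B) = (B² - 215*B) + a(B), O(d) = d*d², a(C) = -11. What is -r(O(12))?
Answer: -2614453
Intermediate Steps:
O(d) = d³
r(B) = -11 + B² - 215*B (r(B) = (B² - 215*B) - 11 = -11 + B² - 215*B)
-r(O(12)) = -(-11 + (12³)² - 215*12³) = -(-11 + 1728² - 215*1728) = -(-11 + 2985984 - 371520) = -1*2614453 = -2614453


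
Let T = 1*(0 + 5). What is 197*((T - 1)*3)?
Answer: 2364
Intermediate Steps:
T = 5 (T = 1*5 = 5)
197*((T - 1)*3) = 197*((5 - 1)*3) = 197*(4*3) = 197*12 = 2364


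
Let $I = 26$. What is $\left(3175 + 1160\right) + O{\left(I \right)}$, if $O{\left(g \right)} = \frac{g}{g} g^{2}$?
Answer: $5011$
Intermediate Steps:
$O{\left(g \right)} = g^{2}$ ($O{\left(g \right)} = 1 g^{2} = g^{2}$)
$\left(3175 + 1160\right) + O{\left(I \right)} = \left(3175 + 1160\right) + 26^{2} = 4335 + 676 = 5011$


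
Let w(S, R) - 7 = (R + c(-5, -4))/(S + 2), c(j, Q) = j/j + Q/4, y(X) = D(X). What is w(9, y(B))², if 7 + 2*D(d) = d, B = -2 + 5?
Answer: 5625/121 ≈ 46.488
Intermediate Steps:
B = 3
D(d) = -7/2 + d/2
y(X) = -7/2 + X/2
c(j, Q) = 1 + Q/4 (c(j, Q) = 1 + Q*(¼) = 1 + Q/4)
w(S, R) = 7 + R/(2 + S) (w(S, R) = 7 + (R + (1 + (¼)*(-4)))/(S + 2) = 7 + (R + (1 - 1))/(2 + S) = 7 + (R + 0)/(2 + S) = 7 + R/(2 + S))
w(9, y(B))² = ((14 + (-7/2 + (½)*3) + 7*9)/(2 + 9))² = ((14 + (-7/2 + 3/2) + 63)/11)² = ((14 - 2 + 63)/11)² = ((1/11)*75)² = (75/11)² = 5625/121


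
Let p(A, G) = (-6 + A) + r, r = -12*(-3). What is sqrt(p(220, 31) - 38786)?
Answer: 2*I*sqrt(9634) ≈ 196.31*I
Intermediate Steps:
r = 36
p(A, G) = 30 + A (p(A, G) = (-6 + A) + 36 = 30 + A)
sqrt(p(220, 31) - 38786) = sqrt((30 + 220) - 38786) = sqrt(250 - 38786) = sqrt(-38536) = 2*I*sqrt(9634)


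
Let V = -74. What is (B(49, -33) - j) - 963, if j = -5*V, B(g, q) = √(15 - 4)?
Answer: -1333 + √11 ≈ -1329.7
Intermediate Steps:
B(g, q) = √11
j = 370 (j = -5*(-74) = 370)
(B(49, -33) - j) - 963 = (√11 - 1*370) - 963 = (√11 - 370) - 963 = (-370 + √11) - 963 = -1333 + √11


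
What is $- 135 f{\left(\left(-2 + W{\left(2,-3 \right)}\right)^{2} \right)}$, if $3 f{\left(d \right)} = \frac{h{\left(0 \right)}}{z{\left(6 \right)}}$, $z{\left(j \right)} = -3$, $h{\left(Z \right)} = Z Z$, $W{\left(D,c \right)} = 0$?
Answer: $0$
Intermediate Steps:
$h{\left(Z \right)} = Z^{2}$
$f{\left(d \right)} = 0$ ($f{\left(d \right)} = \frac{0^{2} \frac{1}{-3}}{3} = \frac{0 \left(- \frac{1}{3}\right)}{3} = \frac{1}{3} \cdot 0 = 0$)
$- 135 f{\left(\left(-2 + W{\left(2,-3 \right)}\right)^{2} \right)} = \left(-135\right) 0 = 0$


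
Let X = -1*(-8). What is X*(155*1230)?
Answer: 1525200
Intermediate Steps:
X = 8
X*(155*1230) = 8*(155*1230) = 8*190650 = 1525200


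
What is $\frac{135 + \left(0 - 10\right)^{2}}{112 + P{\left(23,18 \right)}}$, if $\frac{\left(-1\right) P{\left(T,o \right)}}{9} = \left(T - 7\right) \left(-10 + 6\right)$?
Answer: $\frac{235}{688} \approx 0.34157$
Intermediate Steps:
$P{\left(T,o \right)} = -252 + 36 T$ ($P{\left(T,o \right)} = - 9 \left(T - 7\right) \left(-10 + 6\right) = - 9 \left(-7 + T\right) \left(-4\right) = - 9 \left(28 - 4 T\right) = -252 + 36 T$)
$\frac{135 + \left(0 - 10\right)^{2}}{112 + P{\left(23,18 \right)}} = \frac{135 + \left(0 - 10\right)^{2}}{112 + \left(-252 + 36 \cdot 23\right)} = \frac{135 + \left(-10\right)^{2}}{112 + \left(-252 + 828\right)} = \frac{135 + 100}{112 + 576} = \frac{235}{688}$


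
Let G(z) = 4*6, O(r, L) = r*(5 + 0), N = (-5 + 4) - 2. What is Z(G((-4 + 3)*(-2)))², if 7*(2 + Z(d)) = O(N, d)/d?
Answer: 13689/3136 ≈ 4.3651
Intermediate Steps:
N = -3 (N = -1 - 2 = -3)
O(r, L) = 5*r (O(r, L) = r*5 = 5*r)
G(z) = 24
Z(d) = -2 - 15/(7*d) (Z(d) = -2 + ((5*(-3))/d)/7 = -2 + (-15/d)/7 = -2 - 15/(7*d))
Z(G((-4 + 3)*(-2)))² = (-2 - 15/7/24)² = (-2 - 15/7*1/24)² = (-2 - 5/56)² = (-117/56)² = 13689/3136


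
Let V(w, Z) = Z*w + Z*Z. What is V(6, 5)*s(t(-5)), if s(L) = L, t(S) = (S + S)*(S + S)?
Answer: 5500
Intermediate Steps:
t(S) = 4*S² (t(S) = (2*S)*(2*S) = 4*S²)
V(w, Z) = Z² + Z*w (V(w, Z) = Z*w + Z² = Z² + Z*w)
V(6, 5)*s(t(-5)) = (5*(5 + 6))*(4*(-5)²) = (5*11)*(4*25) = 55*100 = 5500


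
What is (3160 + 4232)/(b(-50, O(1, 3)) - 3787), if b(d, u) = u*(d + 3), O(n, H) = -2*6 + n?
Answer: -1232/545 ≈ -2.2606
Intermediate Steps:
O(n, H) = -12 + n
b(d, u) = u*(3 + d)
(3160 + 4232)/(b(-50, O(1, 3)) - 3787) = (3160 + 4232)/((-12 + 1)*(3 - 50) - 3787) = 7392/(-11*(-47) - 3787) = 7392/(517 - 3787) = 7392/(-3270) = 7392*(-1/3270) = -1232/545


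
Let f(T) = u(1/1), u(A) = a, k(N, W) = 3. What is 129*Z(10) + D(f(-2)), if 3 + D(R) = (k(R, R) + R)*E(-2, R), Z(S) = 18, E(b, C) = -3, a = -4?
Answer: 2322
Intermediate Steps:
u(A) = -4
f(T) = -4
D(R) = -12 - 3*R (D(R) = -3 + (3 + R)*(-3) = -3 + (-9 - 3*R) = -12 - 3*R)
129*Z(10) + D(f(-2)) = 129*18 + (-12 - 3*(-4)) = 2322 + (-12 + 12) = 2322 + 0 = 2322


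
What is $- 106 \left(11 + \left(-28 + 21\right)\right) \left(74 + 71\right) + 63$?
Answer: $-61417$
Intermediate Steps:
$- 106 \left(11 + \left(-28 + 21\right)\right) \left(74 + 71\right) + 63 = - 106 \left(11 - 7\right) 145 + 63 = - 106 \cdot 4 \cdot 145 + 63 = \left(-106\right) 580 + 63 = -61480 + 63 = -61417$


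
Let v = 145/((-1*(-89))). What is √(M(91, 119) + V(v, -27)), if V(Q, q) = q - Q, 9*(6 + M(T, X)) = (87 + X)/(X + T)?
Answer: I*√27131553435/28035 ≈ 5.8754*I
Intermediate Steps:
M(T, X) = -6 + (87 + X)/(9*(T + X)) (M(T, X) = -6 + ((87 + X)/(X + T))/9 = -6 + ((87 + X)/(T + X))/9 = -6 + (87 + X)/(9*(T + X)))
v = 145/89 ≈ 1.6292
√(M(91, 119) + V(v, -27)) = √((87 - 54*91 - 53*119)/(9*(91 + 119)) + (-27 - 1*145/89)) = √((⅑)*(87 - 4914 - 6307)/210 + (-27 - 145/89)) = √((⅑)*(1/210)*(-11134) - 2548/89) = √(-5567/945 - 2548/89) = √(-2903323/84105) = I*√27131553435/28035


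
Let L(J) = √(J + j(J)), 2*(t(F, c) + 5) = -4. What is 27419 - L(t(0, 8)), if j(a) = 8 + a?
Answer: 27419 - I*√6 ≈ 27419.0 - 2.4495*I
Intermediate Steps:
t(F, c) = -7 (t(F, c) = -5 + (½)*(-4) = -5 - 2 = -7)
L(J) = √(8 + 2*J) (L(J) = √(J + (8 + J)) = √(8 + 2*J))
27419 - L(t(0, 8)) = 27419 - √(8 + 2*(-7)) = 27419 - √(8 - 14) = 27419 - √(-6) = 27419 - I*√6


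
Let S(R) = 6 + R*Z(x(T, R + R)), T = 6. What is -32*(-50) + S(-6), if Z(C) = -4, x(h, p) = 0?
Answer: 1630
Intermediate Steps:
S(R) = 6 - 4*R (S(R) = 6 + R*(-4) = 6 - 4*R)
-32*(-50) + S(-6) = -32*(-50) + (6 - 4*(-6)) = 1600 + (6 + 24) = 1600 + 30 = 1630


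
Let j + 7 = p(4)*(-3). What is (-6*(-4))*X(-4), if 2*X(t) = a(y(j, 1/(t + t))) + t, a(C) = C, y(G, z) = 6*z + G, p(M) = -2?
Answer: -69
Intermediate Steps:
j = -1 (j = -7 - 2*(-3) = -7 + 6 = -1)
y(G, z) = G + 6*z
X(t) = -½ + t/2 + 3/(2*t) (X(t) = ((-1 + 6/(t + t)) + t)/2 = ((-1 + 6/((2*t))) + t)/2 = ((-1 + 6*(1/(2*t))) + t)/2 = ((-1 + 3/t) + t)/2 = (-1 + t + 3/t)/2 = -½ + t/2 + 3/(2*t))
(-6*(-4))*X(-4) = (-6*(-4))*((½)*(3 - 4*(-1 - 4))/(-4)) = (-6*(-4))*((½)*(-¼)*(3 - 4*(-5))) = 24*((½)*(-¼)*(3 + 20)) = 24*((½)*(-¼)*23) = 24*(-23/8) = -69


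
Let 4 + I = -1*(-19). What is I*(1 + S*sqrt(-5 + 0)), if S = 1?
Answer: 15 + 15*I*sqrt(5) ≈ 15.0 + 33.541*I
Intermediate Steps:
I = 15 (I = -4 - 1*(-19) = -4 + 19 = 15)
I*(1 + S*sqrt(-5 + 0)) = 15*(1 + 1*sqrt(-5 + 0)) = 15*(1 + 1*sqrt(-5)) = 15*(1 + 1*(I*sqrt(5))) = 15*(1 + I*sqrt(5)) = 15 + 15*I*sqrt(5)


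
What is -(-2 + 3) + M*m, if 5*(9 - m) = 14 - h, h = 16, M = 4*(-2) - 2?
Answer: -95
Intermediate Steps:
M = -10 (M = -8 - 2 = -10)
m = 47/5 (m = 9 - (14 - 1*16)/5 = 9 - (14 - 16)/5 = 9 - ⅕*(-2) = 9 + ⅖ = 47/5 ≈ 9.4000)
-(-2 + 3) + M*m = -(-2 + 3) - 10*47/5 = -1*1 - 94 = -1 - 94 = -95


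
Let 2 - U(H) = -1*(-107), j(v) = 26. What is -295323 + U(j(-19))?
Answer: -295428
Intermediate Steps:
U(H) = -105 (U(H) = 2 - (-1)*(-107) = 2 - 1*107 = 2 - 107 = -105)
-295323 + U(j(-19)) = -295323 - 105 = -295428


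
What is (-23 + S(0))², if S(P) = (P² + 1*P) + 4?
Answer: 361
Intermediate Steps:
S(P) = 4 + P + P² (S(P) = (P² + P) + 4 = (P + P²) + 4 = 4 + P + P²)
(-23 + S(0))² = (-23 + (4 + 0 + 0²))² = (-23 + (4 + 0 + 0))² = (-23 + 4)² = (-19)² = 361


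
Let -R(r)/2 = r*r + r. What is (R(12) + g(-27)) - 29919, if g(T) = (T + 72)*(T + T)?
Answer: -32661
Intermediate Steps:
R(r) = -2*r - 2*r² (R(r) = -2*(r*r + r) = -2*(r² + r) = -2*(r + r²) = -2*r - 2*r²)
g(T) = 2*T*(72 + T) (g(T) = (72 + T)*(2*T) = 2*T*(72 + T))
(R(12) + g(-27)) - 29919 = (-2*12*(1 + 12) + 2*(-27)*(72 - 27)) - 29919 = (-2*12*13 + 2*(-27)*45) - 29919 = (-312 - 2430) - 29919 = -2742 - 29919 = -32661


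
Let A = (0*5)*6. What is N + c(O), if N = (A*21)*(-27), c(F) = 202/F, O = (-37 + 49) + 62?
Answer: 101/37 ≈ 2.7297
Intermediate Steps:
A = 0 (A = 0*6 = 0)
O = 74 (O = 12 + 62 = 74)
N = 0 (N = (0*21)*(-27) = 0*(-27) = 0)
N + c(O) = 0 + 202/74 = 0 + 202*(1/74) = 0 + 101/37 = 101/37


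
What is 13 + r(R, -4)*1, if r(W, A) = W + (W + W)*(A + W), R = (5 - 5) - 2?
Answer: 35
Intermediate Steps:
R = -2 (R = 0 - 2 = -2)
r(W, A) = W + 2*W*(A + W) (r(W, A) = W + (2*W)*(A + W) = W + 2*W*(A + W))
13 + r(R, -4)*1 = 13 - 2*(1 + 2*(-4) + 2*(-2))*1 = 13 - 2*(1 - 8 - 4)*1 = 13 - 2*(-11)*1 = 13 + 22*1 = 13 + 22 = 35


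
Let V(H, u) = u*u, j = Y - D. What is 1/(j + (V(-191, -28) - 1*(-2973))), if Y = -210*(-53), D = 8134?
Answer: 1/6753 ≈ 0.00014808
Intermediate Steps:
Y = 11130
j = 2996 (j = 11130 - 1*8134 = 11130 - 8134 = 2996)
V(H, u) = u²
1/(j + (V(-191, -28) - 1*(-2973))) = 1/(2996 + ((-28)² - 1*(-2973))) = 1/(2996 + (784 + 2973)) = 1/(2996 + 3757) = 1/6753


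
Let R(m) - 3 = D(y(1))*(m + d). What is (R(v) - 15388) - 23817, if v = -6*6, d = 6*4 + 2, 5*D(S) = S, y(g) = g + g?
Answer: -39206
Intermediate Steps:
y(g) = 2*g
D(S) = S/5
d = 26 (d = 24 + 2 = 26)
v = -36
R(m) = 67/5 + 2*m/5 (R(m) = 3 + ((2*1)/5)*(m + 26) = 3 + ((⅕)*2)*(26 + m) = 3 + 2*(26 + m)/5 = 3 + (52/5 + 2*m/5) = 67/5 + 2*m/5)
(R(v) - 15388) - 23817 = ((67/5 + (⅖)*(-36)) - 15388) - 23817 = ((67/5 - 72/5) - 15388) - 23817 = (-1 - 15388) - 23817 = -15389 - 23817 = -39206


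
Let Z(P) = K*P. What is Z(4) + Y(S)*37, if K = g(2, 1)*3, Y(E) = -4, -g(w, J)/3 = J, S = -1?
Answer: -184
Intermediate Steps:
g(w, J) = -3*J
K = -9 (K = -3*1*3 = -3*3 = -9)
Z(P) = -9*P
Z(4) + Y(S)*37 = -9*4 - 4*37 = -36 - 148 = -184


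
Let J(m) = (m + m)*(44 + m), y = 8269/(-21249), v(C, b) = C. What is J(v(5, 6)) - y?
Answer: 10420279/21249 ≈ 490.39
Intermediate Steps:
y = -8269/21249 (y = 8269*(-1/21249) = -8269/21249 ≈ -0.38915)
J(m) = 2*m*(44 + m) (J(m) = (2*m)*(44 + m) = 2*m*(44 + m))
J(v(5, 6)) - y = 2*5*(44 + 5) - 1*(-8269/21249) = 2*5*49 + 8269/21249 = 490 + 8269/21249 = 10420279/21249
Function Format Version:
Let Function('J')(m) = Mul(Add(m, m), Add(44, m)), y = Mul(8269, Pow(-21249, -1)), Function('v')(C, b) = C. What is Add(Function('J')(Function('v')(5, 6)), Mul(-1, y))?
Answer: Rational(10420279, 21249) ≈ 490.39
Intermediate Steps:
y = Rational(-8269, 21249) (y = Mul(8269, Rational(-1, 21249)) = Rational(-8269, 21249) ≈ -0.38915)
Function('J')(m) = Mul(2, m, Add(44, m)) (Function('J')(m) = Mul(Mul(2, m), Add(44, m)) = Mul(2, m, Add(44, m)))
Add(Function('J')(Function('v')(5, 6)), Mul(-1, y)) = Add(Mul(2, 5, Add(44, 5)), Mul(-1, Rational(-8269, 21249))) = Add(Mul(2, 5, 49), Rational(8269, 21249)) = Add(490, Rational(8269, 21249)) = Rational(10420279, 21249)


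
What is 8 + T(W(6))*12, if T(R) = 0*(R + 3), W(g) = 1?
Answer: 8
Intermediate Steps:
T(R) = 0 (T(R) = 0*(3 + R) = 0)
8 + T(W(6))*12 = 8 + 0*12 = 8 + 0 = 8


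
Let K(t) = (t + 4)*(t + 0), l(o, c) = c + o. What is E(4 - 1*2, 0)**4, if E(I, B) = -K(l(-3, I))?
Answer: 81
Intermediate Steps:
K(t) = t*(4 + t) (K(t) = (4 + t)*t = t*(4 + t))
E(I, B) = -(1 + I)*(-3 + I) (E(I, B) = -(I - 3)*(4 + (I - 3)) = -(-3 + I)*(4 + (-3 + I)) = -(-3 + I)*(1 + I) = -(1 + I)*(-3 + I))
E(4 - 1*2, 0)**4 = (-(1 + (4 - 1*2))*(-3 + (4 - 1*2)))**4 = (-(1 + (4 - 2))*(-3 + (4 - 2)))**4 = (-(1 + 2)*(-3 + 2))**4 = (-1*3*(-1))**4 = 3**4 = 81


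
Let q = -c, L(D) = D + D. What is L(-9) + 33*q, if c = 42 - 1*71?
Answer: 939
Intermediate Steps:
L(D) = 2*D
c = -29 (c = 42 - 71 = -29)
q = 29 (q = -1*(-29) = 29)
L(-9) + 33*q = 2*(-9) + 33*29 = -18 + 957 = 939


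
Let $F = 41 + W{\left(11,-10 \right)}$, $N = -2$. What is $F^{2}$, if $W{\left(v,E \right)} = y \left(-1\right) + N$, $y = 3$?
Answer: $1296$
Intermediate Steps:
$W{\left(v,E \right)} = -5$ ($W{\left(v,E \right)} = 3 \left(-1\right) - 2 = -3 - 2 = -5$)
$F = 36$ ($F = 41 - 5 = 36$)
$F^{2} = 36^{2} = 1296$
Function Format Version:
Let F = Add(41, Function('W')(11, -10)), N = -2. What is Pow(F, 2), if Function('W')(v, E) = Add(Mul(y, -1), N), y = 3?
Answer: 1296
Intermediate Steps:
Function('W')(v, E) = -5 (Function('W')(v, E) = Add(Mul(3, -1), -2) = Add(-3, -2) = -5)
F = 36 (F = Add(41, -5) = 36)
Pow(F, 2) = Pow(36, 2) = 1296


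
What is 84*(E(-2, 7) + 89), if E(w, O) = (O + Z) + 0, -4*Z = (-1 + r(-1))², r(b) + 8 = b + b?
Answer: 5523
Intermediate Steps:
r(b) = -8 + 2*b (r(b) = -8 + (b + b) = -8 + 2*b)
Z = -121/4 (Z = -(-1 + (-8 + 2*(-1)))²/4 = -(-1 + (-8 - 2))²/4 = -(-1 - 10)²/4 = -¼*(-11)² = -¼*121 = -121/4 ≈ -30.250)
E(w, O) = -121/4 + O (E(w, O) = (O - 121/4) + 0 = (-121/4 + O) + 0 = -121/4 + O)
84*(E(-2, 7) + 89) = 84*((-121/4 + 7) + 89) = 84*(-93/4 + 89) = 84*(263/4) = 5523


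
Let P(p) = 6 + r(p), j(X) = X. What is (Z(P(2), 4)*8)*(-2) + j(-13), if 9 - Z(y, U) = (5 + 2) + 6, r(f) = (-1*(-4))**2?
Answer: 51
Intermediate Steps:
r(f) = 16 (r(f) = 4**2 = 16)
P(p) = 22 (P(p) = 6 + 16 = 22)
Z(y, U) = -4 (Z(y, U) = 9 - ((5 + 2) + 6) = 9 - (7 + 6) = 9 - 1*13 = 9 - 13 = -4)
(Z(P(2), 4)*8)*(-2) + j(-13) = -4*8*(-2) - 13 = -32*(-2) - 13 = 64 - 13 = 51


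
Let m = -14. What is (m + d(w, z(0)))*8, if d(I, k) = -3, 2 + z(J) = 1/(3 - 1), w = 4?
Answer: -136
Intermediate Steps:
z(J) = -3/2 (z(J) = -2 + 1/(3 - 1) = -2 + 1/2 = -2 + ½ = -3/2)
(m + d(w, z(0)))*8 = (-14 - 3)*8 = -17*8 = -136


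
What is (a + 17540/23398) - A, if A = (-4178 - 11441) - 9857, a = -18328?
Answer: 83633222/11699 ≈ 7148.8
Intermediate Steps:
A = -25476 (A = -15619 - 9857 = -25476)
(a + 17540/23398) - A = (-18328 + 17540/23398) - 1*(-25476) = (-18328 + 17540*(1/23398)) + 25476 = (-18328 + 8770/11699) + 25476 = -214410502/11699 + 25476 = 83633222/11699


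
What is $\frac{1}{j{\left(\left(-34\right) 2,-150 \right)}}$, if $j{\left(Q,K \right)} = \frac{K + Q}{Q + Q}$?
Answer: $\frac{68}{109} \approx 0.62385$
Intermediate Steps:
$j{\left(Q,K \right)} = \frac{K + Q}{2 Q}$
$\frac{1}{j{\left(\left(-34\right) 2,-150 \right)}} = \frac{1}{\frac{1}{2} \frac{1}{\left(-34\right) 2} \left(-150 - 68\right)} = \frac{1}{\frac{1}{2} \frac{1}{-68} \left(-150 - 68\right)} = \frac{1}{\frac{1}{2} \left(- \frac{1}{68}\right) \left(-218\right)} = \frac{1}{\frac{109}{68}} = \frac{68}{109}$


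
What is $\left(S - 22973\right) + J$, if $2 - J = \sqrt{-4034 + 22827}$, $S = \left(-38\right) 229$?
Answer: $-31673 - \sqrt{18793} \approx -31810.0$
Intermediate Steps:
$S = -8702$
$J = 2 - \sqrt{18793}$ ($J = 2 - \sqrt{-4034 + 22827} = 2 - \sqrt{18793} \approx -135.09$)
$\left(S - 22973\right) + J = \left(-8702 - 22973\right) + \left(2 - \sqrt{18793}\right) = -31675 + \left(2 - \sqrt{18793}\right) = -31673 - \sqrt{18793}$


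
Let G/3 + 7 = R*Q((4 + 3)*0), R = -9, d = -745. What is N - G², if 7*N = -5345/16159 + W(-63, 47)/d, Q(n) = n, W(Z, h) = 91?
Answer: -37168163079/84269185 ≈ -441.06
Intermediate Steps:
G = -21 (G = -21 + 3*(-9*(4 + 3)*0) = -21 + 3*(-63*0) = -21 + 3*(-9*0) = -21 + 3*0 = -21 + 0 = -21)
N = -5452494/84269185 (N = (-5345/16159 + 91/(-745))/7 = (-5345*1/16159 + 91*(-1/745))/7 = (-5345/16159 - 91/745)/7 = (⅐)*(-5452494/12038455) = -5452494/84269185 ≈ -0.064703)
N - G² = -5452494/84269185 - 1*(-21)² = -5452494/84269185 - 1*441 = -5452494/84269185 - 441 = -37168163079/84269185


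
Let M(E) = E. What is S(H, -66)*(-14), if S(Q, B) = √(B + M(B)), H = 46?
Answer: -28*I*√33 ≈ -160.85*I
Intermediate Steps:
S(Q, B) = √2*√B (S(Q, B) = √(B + B) = √(2*B) = √2*√B)
S(H, -66)*(-14) = (√2*√(-66))*(-14) = (√2*(I*√66))*(-14) = (2*I*√33)*(-14) = -28*I*√33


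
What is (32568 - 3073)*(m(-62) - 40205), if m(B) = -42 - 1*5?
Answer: -1187232740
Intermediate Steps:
m(B) = -47 (m(B) = -42 - 5 = -47)
(32568 - 3073)*(m(-62) - 40205) = (32568 - 3073)*(-47 - 40205) = 29495*(-40252) = -1187232740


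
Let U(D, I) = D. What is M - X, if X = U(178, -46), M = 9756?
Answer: 9578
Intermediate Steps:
X = 178
M - X = 9756 - 1*178 = 9756 - 178 = 9578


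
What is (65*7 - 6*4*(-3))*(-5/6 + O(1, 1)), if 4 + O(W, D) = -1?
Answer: -18445/6 ≈ -3074.2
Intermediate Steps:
O(W, D) = -5 (O(W, D) = -4 - 1 = -5)
(65*7 - 6*4*(-3))*(-5/6 + O(1, 1)) = (65*7 - 6*4*(-3))*(-5/6 - 5) = (455 - 24*(-3))*((1/6)*(-5) - 5) = (455 + 72)*(-5/6 - 5) = 527*(-35/6) = -18445/6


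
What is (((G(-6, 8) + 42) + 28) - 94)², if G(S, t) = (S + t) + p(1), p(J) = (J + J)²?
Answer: 324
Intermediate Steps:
p(J) = 4*J² (p(J) = (2*J)² = 4*J²)
G(S, t) = 4 + S + t (G(S, t) = (S + t) + 4*1² = (S + t) + 4*1 = (S + t) + 4 = 4 + S + t)
(((G(-6, 8) + 42) + 28) - 94)² = ((((4 - 6 + 8) + 42) + 28) - 94)² = (((6 + 42) + 28) - 94)² = ((48 + 28) - 94)² = (76 - 94)² = (-18)² = 324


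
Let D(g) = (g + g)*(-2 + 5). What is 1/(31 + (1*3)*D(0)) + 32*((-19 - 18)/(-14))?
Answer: 18359/217 ≈ 84.604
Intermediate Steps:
D(g) = 6*g (D(g) = (2*g)*3 = 6*g)
1/(31 + (1*3)*D(0)) + 32*((-19 - 18)/(-14)) = 1/(31 + (1*3)*(6*0)) + 32*((-19 - 18)/(-14)) = 1/(31 + 3*0) + 32*(-37*(-1/14)) = 1/(31 + 0) + 32*(37/14) = 1/31 + 592/7 = 18359/217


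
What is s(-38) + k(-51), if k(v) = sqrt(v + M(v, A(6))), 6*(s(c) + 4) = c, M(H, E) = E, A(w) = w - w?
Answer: -31/3 + I*sqrt(51) ≈ -10.333 + 7.1414*I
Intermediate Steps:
A(w) = 0
s(c) = -4 + c/6
k(v) = sqrt(v) (k(v) = sqrt(v + 0) = sqrt(v))
s(-38) + k(-51) = (-4 + (1/6)*(-38)) + sqrt(-51) = (-4 - 19/3) + I*sqrt(51) = -31/3 + I*sqrt(51)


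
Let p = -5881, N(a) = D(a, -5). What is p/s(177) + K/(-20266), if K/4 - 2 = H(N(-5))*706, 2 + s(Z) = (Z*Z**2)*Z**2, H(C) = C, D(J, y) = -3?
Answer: 735210931307787/1760371684969115 ≈ 0.41765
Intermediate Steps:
N(a) = -3
s(Z) = -2 + Z**5 (s(Z) = -2 + (Z*Z**2)*Z**2 = -2 + Z**3*Z**2 = -2 + Z**5)
K = -8464 (K = 8 + 4*(-3*706) = 8 + 4*(-2118) = 8 - 8472 = -8464)
p/s(177) + K/(-20266) = -5881/(-2 + 177**5) - 8464/(-20266) = -5881/(-2 + 173726604657) - 8464*(-1/20266) = -5881/173726604655 + 4232/10133 = 735210931307787/1760371684969115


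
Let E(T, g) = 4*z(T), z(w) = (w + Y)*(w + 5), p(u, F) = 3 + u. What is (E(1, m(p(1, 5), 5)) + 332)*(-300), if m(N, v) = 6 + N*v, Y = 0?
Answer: -106800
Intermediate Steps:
z(w) = w*(5 + w) (z(w) = (w + 0)*(w + 5) = w*(5 + w))
E(T, g) = 4*T*(5 + T) (E(T, g) = 4*(T*(5 + T)) = 4*T*(5 + T))
(E(1, m(p(1, 5), 5)) + 332)*(-300) = (4*1*(5 + 1) + 332)*(-300) = (4*1*6 + 332)*(-300) = (24 + 332)*(-300) = 356*(-300) = -106800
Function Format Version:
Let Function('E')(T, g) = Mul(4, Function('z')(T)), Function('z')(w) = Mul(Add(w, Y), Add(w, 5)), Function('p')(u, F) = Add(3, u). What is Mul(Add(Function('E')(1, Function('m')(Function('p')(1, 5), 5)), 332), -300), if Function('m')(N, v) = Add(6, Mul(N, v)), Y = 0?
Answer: -106800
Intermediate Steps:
Function('z')(w) = Mul(w, Add(5, w)) (Function('z')(w) = Mul(Add(w, 0), Add(w, 5)) = Mul(w, Add(5, w)))
Function('E')(T, g) = Mul(4, T, Add(5, T)) (Function('E')(T, g) = Mul(4, Mul(T, Add(5, T))) = Mul(4, T, Add(5, T)))
Mul(Add(Function('E')(1, Function('m')(Function('p')(1, 5), 5)), 332), -300) = Mul(Add(Mul(4, 1, Add(5, 1)), 332), -300) = Mul(Add(Mul(4, 1, 6), 332), -300) = Mul(Add(24, 332), -300) = Mul(356, -300) = -106800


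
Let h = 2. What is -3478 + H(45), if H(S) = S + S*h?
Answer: -3343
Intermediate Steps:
H(S) = 3*S (H(S) = S + S*2 = S + 2*S = 3*S)
-3478 + H(45) = -3478 + 3*45 = -3478 + 135 = -3343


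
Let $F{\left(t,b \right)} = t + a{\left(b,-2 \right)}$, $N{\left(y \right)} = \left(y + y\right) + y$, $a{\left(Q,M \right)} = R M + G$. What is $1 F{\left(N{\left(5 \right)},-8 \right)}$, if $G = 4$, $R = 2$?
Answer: $15$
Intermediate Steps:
$a{\left(Q,M \right)} = 4 + 2 M$ ($a{\left(Q,M \right)} = 2 M + 4 = 4 + 2 M$)
$N{\left(y \right)} = 3 y$ ($N{\left(y \right)} = 2 y + y = 3 y$)
$F{\left(t,b \right)} = t$ ($F{\left(t,b \right)} = t + \left(4 + 2 \left(-2\right)\right) = t + \left(4 - 4\right) = t + 0 = t$)
$1 F{\left(N{\left(5 \right)},-8 \right)} = 1 \cdot 3 \cdot 5 = 1 \cdot 15 = 15$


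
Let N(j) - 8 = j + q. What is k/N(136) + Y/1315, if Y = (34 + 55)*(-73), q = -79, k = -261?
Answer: -153104/17095 ≈ -8.9561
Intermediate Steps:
Y = -6497 (Y = 89*(-73) = -6497)
N(j) = -71 + j (N(j) = 8 + (j - 79) = 8 + (-79 + j) = -71 + j)
k/N(136) + Y/1315 = -261/(-71 + 136) - 6497/1315 = -261/65 - 6497*1/1315 = -261*1/65 - 6497/1315 = -261/65 - 6497/1315 = -153104/17095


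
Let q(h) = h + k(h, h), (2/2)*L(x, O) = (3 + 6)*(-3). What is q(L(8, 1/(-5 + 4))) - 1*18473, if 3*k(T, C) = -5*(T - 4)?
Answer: -55345/3 ≈ -18448.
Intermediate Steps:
k(T, C) = 20/3 - 5*T/3 (k(T, C) = (-5*(T - 4))/3 = (-5*(-4 + T))/3 = (20 - 5*T)/3 = 20/3 - 5*T/3)
L(x, O) = -27 (L(x, O) = (3 + 6)*(-3) = 9*(-3) = -27)
q(h) = 20/3 - 2*h/3 (q(h) = h + (20/3 - 5*h/3) = 20/3 - 2*h/3)
q(L(8, 1/(-5 + 4))) - 1*18473 = (20/3 - 2/3*(-27)) - 1*18473 = (20/3 + 18) - 18473 = 74/3 - 18473 = -55345/3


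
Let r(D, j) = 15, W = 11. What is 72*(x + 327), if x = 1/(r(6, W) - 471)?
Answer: 447333/19 ≈ 23544.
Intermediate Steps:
x = -1/456 (x = 1/(15 - 471) = 1/(-456) = -1/456 ≈ -0.0021930)
72*(x + 327) = 72*(-1/456 + 327) = 72*(149111/456) = 447333/19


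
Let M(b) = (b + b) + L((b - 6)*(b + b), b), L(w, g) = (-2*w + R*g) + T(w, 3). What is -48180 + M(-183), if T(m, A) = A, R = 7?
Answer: -188172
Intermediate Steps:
L(w, g) = 3 - 2*w + 7*g (L(w, g) = (-2*w + 7*g) + 3 = 3 - 2*w + 7*g)
M(b) = 3 + 9*b - 4*b*(-6 + b) (M(b) = (b + b) + (3 - 2*(b - 6)*(b + b) + 7*b) = 2*b + (3 - 2*(-6 + b)*2*b + 7*b) = 2*b + (3 - 4*b*(-6 + b) + 7*b) = 2*b + (3 + 7*b - 4*b*(-6 + b)) = 3 + 9*b - 4*b*(-6 + b))
-48180 + M(-183) = -48180 + (3 - 4*(-183)² + 33*(-183)) = -48180 + (3 - 4*33489 - 6039) = -48180 + (3 - 133956 - 6039) = -48180 - 139992 = -188172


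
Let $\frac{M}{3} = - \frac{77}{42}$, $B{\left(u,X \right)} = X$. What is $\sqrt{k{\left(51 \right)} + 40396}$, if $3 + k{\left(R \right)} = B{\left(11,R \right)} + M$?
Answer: $\frac{\sqrt{161754}}{2} \approx 201.09$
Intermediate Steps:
$M = - \frac{11}{2}$ ($M = 3 \left(- \frac{77}{42}\right) = 3 \left(\left(-77\right) \frac{1}{42}\right) = 3 \left(- \frac{11}{6}\right) = - \frac{11}{2} \approx -5.5$)
$k{\left(R \right)} = - \frac{17}{2} + R$ ($k{\left(R \right)} = -3 + \left(R - \frac{11}{2}\right) = -3 + \left(- \frac{11}{2} + R\right) = - \frac{17}{2} + R$)
$\sqrt{k{\left(51 \right)} + 40396} = \sqrt{\left(- \frac{17}{2} + 51\right) + 40396} = \sqrt{\frac{85}{2} + 40396} = \sqrt{\frac{80877}{2}} = \frac{\sqrt{161754}}{2}$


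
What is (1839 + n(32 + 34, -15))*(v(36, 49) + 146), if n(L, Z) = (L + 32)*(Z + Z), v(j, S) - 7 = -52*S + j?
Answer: 2597259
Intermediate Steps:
v(j, S) = 7 + j - 52*S (v(j, S) = 7 + (-52*S + j) = 7 + (j - 52*S) = 7 + j - 52*S)
n(L, Z) = 2*Z*(32 + L) (n(L, Z) = (32 + L)*(2*Z) = 2*Z*(32 + L))
(1839 + n(32 + 34, -15))*(v(36, 49) + 146) = (1839 + 2*(-15)*(32 + (32 + 34)))*((7 + 36 - 52*49) + 146) = (1839 + 2*(-15)*(32 + 66))*((7 + 36 - 2548) + 146) = (1839 + 2*(-15)*98)*(-2505 + 146) = (1839 - 2940)*(-2359) = -1101*(-2359) = 2597259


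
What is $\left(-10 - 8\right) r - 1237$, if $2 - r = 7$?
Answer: $-1147$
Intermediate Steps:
$r = -5$ ($r = 2 - 7 = -5$)
$\left(-10 - 8\right) r - 1237 = \left(-10 - 8\right) \left(-5\right) - 1237 = \left(-18\right) \left(-5\right) - 1237 = 90 - 1237 = -1147$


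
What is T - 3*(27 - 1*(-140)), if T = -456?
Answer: -957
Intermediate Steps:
T - 3*(27 - 1*(-140)) = -456 - 3*(27 - 1*(-140)) = -456 - 3*(27 + 140) = -456 - 3*167 = -456 - 501 = -957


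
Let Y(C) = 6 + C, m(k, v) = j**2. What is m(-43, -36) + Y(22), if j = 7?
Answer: 77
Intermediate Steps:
m(k, v) = 49 (m(k, v) = 7**2 = 49)
m(-43, -36) + Y(22) = 49 + (6 + 22) = 49 + 28 = 77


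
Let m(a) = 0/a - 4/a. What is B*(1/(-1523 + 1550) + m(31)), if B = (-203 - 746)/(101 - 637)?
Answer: -73073/448632 ≈ -0.16288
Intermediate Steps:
B = 949/536 (B = -949/(-536) = -949*(-1/536) = 949/536 ≈ 1.7705)
m(a) = -4/a (m(a) = 0 - 4/a = -4/a)
B*(1/(-1523 + 1550) + m(31)) = 949*(1/(-1523 + 1550) - 4/31)/536 = 949*(1/27 - 4*1/31)/536 = 949*(1/27 - 4/31)/536 = (949/536)*(-77/837) = -73073/448632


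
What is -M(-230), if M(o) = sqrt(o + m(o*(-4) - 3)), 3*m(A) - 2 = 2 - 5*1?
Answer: -I*sqrt(2073)/3 ≈ -15.177*I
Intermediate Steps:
m(A) = -1/3 (m(A) = 2/3 + (2 - 5*1)/3 = 2/3 + (2 - 5)/3 = 2/3 + (1/3)*(-3) = 2/3 - 1 = -1/3)
M(o) = sqrt(-1/3 + o) (M(o) = sqrt(o - 1/3) = sqrt(-1/3 + o))
-M(-230) = -sqrt(-3 + 9*(-230))/3 = -sqrt(-3 - 2070)/3 = -sqrt(-2073)/3 = -I*sqrt(2073)/3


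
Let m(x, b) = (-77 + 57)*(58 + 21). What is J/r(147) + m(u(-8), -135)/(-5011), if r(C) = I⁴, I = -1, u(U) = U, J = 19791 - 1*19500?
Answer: 1459781/5011 ≈ 291.32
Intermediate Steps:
J = 291 (J = 19791 - 19500 = 291)
r(C) = 1 (r(C) = (-1)⁴ = 1)
m(x, b) = -1580 (m(x, b) = -20*79 = -1580)
J/r(147) + m(u(-8), -135)/(-5011) = 291/1 - 1580/(-5011) = 291*1 - 1580*(-1/5011) = 291 + 1580/5011 = 1459781/5011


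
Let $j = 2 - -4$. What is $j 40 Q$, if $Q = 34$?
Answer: $8160$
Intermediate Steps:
$j = 6$ ($j = 2 + 4 = 6$)
$j 40 Q = 6 \cdot 40 \cdot 34 = 240 \cdot 34 = 8160$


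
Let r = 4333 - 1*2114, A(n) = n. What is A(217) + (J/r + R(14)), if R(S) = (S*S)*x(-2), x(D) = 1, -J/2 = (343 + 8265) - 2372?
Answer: 903975/2219 ≈ 407.38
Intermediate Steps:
J = -12472 (J = -2*((343 + 8265) - 2372) = -2*(8608 - 2372) = -2*6236 = -12472)
r = 2219 (r = 4333 - 2114 = 2219)
R(S) = S² (R(S) = (S*S)*1 = S²*1 = S²)
A(217) + (J/r + R(14)) = 217 + (-12472/2219 + 14²) = 217 + (-12472*1/2219 + 196) = 217 + (-12472/2219 + 196) = 217 + 422452/2219 = 903975/2219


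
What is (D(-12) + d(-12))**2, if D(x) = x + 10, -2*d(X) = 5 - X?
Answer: 441/4 ≈ 110.25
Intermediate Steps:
d(X) = -5/2 + X/2 (d(X) = -(5 - X)/2 = -5/2 + X/2)
D(x) = 10 + x
(D(-12) + d(-12))**2 = ((10 - 12) + (-5/2 + (1/2)*(-12)))**2 = (-2 + (-5/2 - 6))**2 = (-2 - 17/2)**2 = (-21/2)**2 = 441/4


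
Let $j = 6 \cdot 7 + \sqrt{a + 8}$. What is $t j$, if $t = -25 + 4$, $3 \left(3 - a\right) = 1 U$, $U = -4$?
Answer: $-882 - 7 \sqrt{111} \approx -955.75$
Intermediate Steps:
$a = \frac{13}{3}$ ($a = 3 - \frac{1 \left(-4\right)}{3} = 3 - - \frac{4}{3} = 3 + \frac{4}{3} = \frac{13}{3} \approx 4.3333$)
$t = -21$
$j = 42 + \frac{\sqrt{111}}{3}$ ($j = 6 \cdot 7 + \sqrt{\frac{13}{3} + 8} = 42 + \sqrt{\frac{37}{3}} = 42 + \frac{\sqrt{111}}{3} \approx 45.512$)
$t j = - 21 \left(42 + \frac{\sqrt{111}}{3}\right) = -882 - 7 \sqrt{111}$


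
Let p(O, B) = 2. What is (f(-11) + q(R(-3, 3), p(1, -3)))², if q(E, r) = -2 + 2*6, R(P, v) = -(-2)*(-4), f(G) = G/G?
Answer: 121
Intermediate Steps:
f(G) = 1
R(P, v) = -8 (R(P, v) = -1*8 = -8)
q(E, r) = 10 (q(E, r) = -2 + 12 = 10)
(f(-11) + q(R(-3, 3), p(1, -3)))² = (1 + 10)² = 11² = 121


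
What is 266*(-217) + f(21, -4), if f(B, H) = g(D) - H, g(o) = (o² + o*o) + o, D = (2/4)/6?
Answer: -4155689/72 ≈ -57718.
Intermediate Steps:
D = 1/12 (D = (2*(¼))*(⅙) = (½)*(⅙) = 1/12 ≈ 0.083333)
g(o) = o + 2*o² (g(o) = (o² + o²) + o = 2*o² + o = o + 2*o²)
f(B, H) = 7/72 - H (f(B, H) = (1 + 2*(1/12))/12 - H = (1 + ⅙)/12 - H = (1/12)*(7/6) - H = 7/72 - H)
266*(-217) + f(21, -4) = 266*(-217) + (7/72 - 1*(-4)) = -57722 + (7/72 + 4) = -57722 + 295/72 = -4155689/72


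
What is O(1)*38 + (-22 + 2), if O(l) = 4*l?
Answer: 132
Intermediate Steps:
O(1)*38 + (-22 + 2) = (4*1)*38 + (-22 + 2) = 4*38 - 20 = 152 - 20 = 132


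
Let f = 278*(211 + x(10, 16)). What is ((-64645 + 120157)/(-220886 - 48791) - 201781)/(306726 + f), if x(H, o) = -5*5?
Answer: -54415750249/96661405818 ≈ -0.56295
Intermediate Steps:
x(H, o) = -25
f = 51708 (f = 278*(211 - 25) = 278*186 = 51708)
((-64645 + 120157)/(-220886 - 48791) - 201781)/(306726 + f) = ((-64645 + 120157)/(-220886 - 48791) - 201781)/(306726 + 51708) = (55512/(-269677) - 201781)/358434 = (55512*(-1/269677) - 201781)*(1/358434) = (-55512/269677 - 201781)*(1/358434) = -54415750249/269677*1/358434 = -54415750249/96661405818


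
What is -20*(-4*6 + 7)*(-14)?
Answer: -4760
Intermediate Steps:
-20*(-4*6 + 7)*(-14) = -20*(-24 + 7)*(-14) = -20*(-17)*(-14) = 340*(-14) = -4760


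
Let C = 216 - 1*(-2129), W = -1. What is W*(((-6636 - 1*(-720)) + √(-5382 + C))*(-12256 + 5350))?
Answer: -40855896 + 6906*I*√3037 ≈ -4.0856e+7 + 3.8058e+5*I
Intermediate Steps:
C = 2345 (C = 216 + 2129 = 2345)
W*(((-6636 - 1*(-720)) + √(-5382 + C))*(-12256 + 5350)) = -((-6636 - 1*(-720)) + √(-5382 + 2345))*(-12256 + 5350) = -((-6636 + 720) + √(-3037))*(-6906) = -(-5916 + I*√3037)*(-6906) = -(40855896 - 6906*I*√3037) = -40855896 + 6906*I*√3037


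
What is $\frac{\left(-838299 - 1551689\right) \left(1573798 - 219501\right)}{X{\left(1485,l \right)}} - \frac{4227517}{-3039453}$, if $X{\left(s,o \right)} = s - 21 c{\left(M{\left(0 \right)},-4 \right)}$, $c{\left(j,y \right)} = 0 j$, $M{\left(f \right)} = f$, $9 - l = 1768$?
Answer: $- \frac{1093106707551130307}{501509745} \approx -2.1796 \cdot 10^{9}$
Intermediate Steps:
$l = -1759$ ($l = 9 - 1768 = -1759$)
$c{\left(j,y \right)} = 0$
$X{\left(s,o \right)} = s$ ($X{\left(s,o \right)} = s - 0 = s + 0 = s$)
$\frac{\left(-838299 - 1551689\right) \left(1573798 - 219501\right)}{X{\left(1485,l \right)}} - \frac{4227517}{-3039453} = \frac{\left(-838299 - 1551689\right) \left(1573798 - 219501\right)}{1485} - \frac{4227517}{-3039453} = \left(-2389988\right) 1354297 \cdot \frac{1}{1485} - - \frac{4227517}{3039453} = \left(-3236753578436\right) \frac{1}{1485} + \frac{4227517}{3039453} = - \frac{3236753578436}{1485} + \frac{4227517}{3039453} = - \frac{1093106707551130307}{501509745}$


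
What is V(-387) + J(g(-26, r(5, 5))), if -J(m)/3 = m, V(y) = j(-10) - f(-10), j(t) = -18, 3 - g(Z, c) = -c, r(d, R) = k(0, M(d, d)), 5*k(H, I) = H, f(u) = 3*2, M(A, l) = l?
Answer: -33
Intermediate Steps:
f(u) = 6
k(H, I) = H/5
r(d, R) = 0 (r(d, R) = (1/5)*0 = 0)
g(Z, c) = 3 + c (g(Z, c) = 3 - (-1)*c = 3 + c)
V(y) = -24 (V(y) = -18 - 1*6 = -18 - 6 = -24)
J(m) = -3*m
V(-387) + J(g(-26, r(5, 5))) = -24 - 3*(3 + 0) = -24 - 3*3 = -24 - 9 = -33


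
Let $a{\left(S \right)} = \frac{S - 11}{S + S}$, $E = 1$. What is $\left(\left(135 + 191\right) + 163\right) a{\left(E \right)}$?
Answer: $-2445$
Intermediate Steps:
$a{\left(S \right)} = \frac{-11 + S}{2 S}$
$\left(\left(135 + 191\right) + 163\right) a{\left(E \right)} = \left(\left(135 + 191\right) + 163\right) \frac{-11 + 1}{2 \cdot 1} = \left(326 + 163\right) \frac{1}{2} \cdot 1 \left(-10\right) = 489 \left(-5\right) = -2445$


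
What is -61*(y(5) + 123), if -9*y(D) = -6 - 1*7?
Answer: -68320/9 ≈ -7591.1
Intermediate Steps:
y(D) = 13/9 (y(D) = -(-6 - 1*7)/9 = -(-6 - 7)/9 = -1/9*(-13) = 13/9)
-61*(y(5) + 123) = -61*(13/9 + 123) = -61*1120/9 = -68320/9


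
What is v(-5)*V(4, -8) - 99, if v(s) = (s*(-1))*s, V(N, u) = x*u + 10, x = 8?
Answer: 1251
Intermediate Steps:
V(N, u) = 10 + 8*u (V(N, u) = 8*u + 10 = 10 + 8*u)
v(s) = -s**2 (v(s) = (-s)*s = -s**2)
v(-5)*V(4, -8) - 99 = (-1*(-5)**2)*(10 + 8*(-8)) - 99 = (-1*25)*(10 - 64) - 99 = -25*(-54) - 99 = 1350 - 99 = 1251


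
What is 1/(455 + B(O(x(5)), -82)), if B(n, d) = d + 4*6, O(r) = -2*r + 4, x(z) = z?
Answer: 1/397 ≈ 0.0025189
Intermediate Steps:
O(r) = 4 - 2*r
B(n, d) = 24 + d (B(n, d) = d + 24 = 24 + d)
1/(455 + B(O(x(5)), -82)) = 1/(455 + (24 - 82)) = 1/(455 - 58) = 1/397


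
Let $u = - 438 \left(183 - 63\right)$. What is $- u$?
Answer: $52560$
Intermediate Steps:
$u = -52560$ ($u = \left(-438\right) 120 = -52560$)
$- u = \left(-1\right) \left(-52560\right) = 52560$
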